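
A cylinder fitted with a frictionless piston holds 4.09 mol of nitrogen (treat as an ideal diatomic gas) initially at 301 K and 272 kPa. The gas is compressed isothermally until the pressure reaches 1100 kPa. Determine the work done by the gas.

V₁ = nRT₁/P₁ = 4.09×8.314×301/272 = 37.6 L.
Isothermal: T stays 301 K; PV = const ⇒ V₂ = 9.30 L, P₂ = 1100 kPa.
W = nRT ln(V₂/V₁) = 4.09×8.314×301×ln(0.247) = -14300 J.

-14300 J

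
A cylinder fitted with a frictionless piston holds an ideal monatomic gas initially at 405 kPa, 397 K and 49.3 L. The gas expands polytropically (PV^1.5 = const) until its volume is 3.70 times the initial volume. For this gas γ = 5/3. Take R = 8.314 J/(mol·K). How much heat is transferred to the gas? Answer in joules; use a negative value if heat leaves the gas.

4790 J

n = P₁V₁/(RT₁) = 405×49.3/(8.314×397) = 6.05 mol.
Polytropic n=1.5: T₂ = T₁(V₁/V₂)^(n−1) = 397×(0.270)^0.50 = 206 K; P₂ = P₁(V₁/V₂)^n = 56.9 kPa.
W = (P₁V₁−P₂V₂)/(n−1) = (405×49.3−56.9×182)/0.50 = 19200 J.
ΔU = nCvΔT = 6.05×12.5×(206−397) = -14400 J.
Q = ΔU + W = 4790 J.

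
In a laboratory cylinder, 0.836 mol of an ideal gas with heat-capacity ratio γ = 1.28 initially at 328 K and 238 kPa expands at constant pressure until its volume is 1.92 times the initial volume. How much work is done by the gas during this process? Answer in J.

2100 J

V₁ = nRT₁/P₁ = 0.836×8.314×328/238 = 9.58 L.
Isobaric: P stays 238 kPa; V/T = const ⇒ T₂ = 630 K, V₂ = 18.4 L.
W = PΔV = 238×(18.4−9.58) kPa·L = 2100 J.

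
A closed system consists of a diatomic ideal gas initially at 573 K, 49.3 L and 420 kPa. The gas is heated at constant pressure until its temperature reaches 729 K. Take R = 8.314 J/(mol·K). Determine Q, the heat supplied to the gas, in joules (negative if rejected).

n = P₁V₁/(RT₁) = 420×49.3/(8.314×573) = 4.35 mol.
Isobaric: P stays 420 kPa; V/T = const ⇒ T₂ = 729 K, V₂ = 62.7 L.
W = PΔV = 420×(62.7−49.3) kPa·L = 5640 J.
ΔU = nCvΔT = 4.35×20.8×(729−573) = 14100 J.
Q = ΔU + W = nCpΔT = 19700 J.

19700 J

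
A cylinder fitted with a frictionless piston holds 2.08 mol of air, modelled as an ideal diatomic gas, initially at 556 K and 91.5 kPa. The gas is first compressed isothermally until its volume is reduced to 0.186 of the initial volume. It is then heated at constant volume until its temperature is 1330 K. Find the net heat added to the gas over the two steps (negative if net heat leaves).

V₁ = nRT₁/P₁ = 2.08×8.314×556/91.5 = 105 L.
Step 1 — Isothermal: T stays 556 K; PV = const ⇒ V₂ = 19.5 L, P₂ = 492 kPa.
ΔU = 0 (ideal gas, T constant).
W = nRT ln(V₂/V₁) = 2.08×8.314×556×ln(0.186) = -16200 J.
Q = ΔU + W = -16200 J.
State after step 1: P = 492 kPa, V = 19.5 L, T = 556 K.
Step 2 — Isochoric: V stays 19.5 L; P/T = const ⇒ T₂ = 1330 K, P₂ = 1180 kPa.
W = 0 (no volume change).
ΔU = nCvΔT = 2.08×20.8×(1330−556) = 33500 J.
Q = ΔU = 33500 J.
Net over both steps: W = -16200 J, Q = 17300 J, ΔU = 33500 J.

17300 J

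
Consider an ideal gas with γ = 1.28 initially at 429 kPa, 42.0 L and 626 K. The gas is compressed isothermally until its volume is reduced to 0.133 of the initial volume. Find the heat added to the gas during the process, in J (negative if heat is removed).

n = P₁V₁/(RT₁) = 429×42.0/(8.314×626) = 3.46 mol.
Isothermal: T stays 626 K; PV = const ⇒ V₂ = 5.59 L, P₂ = 3230 kPa.
ΔU = 0 (ideal gas, T constant).
W = nRT ln(V₂/V₁) = 3.46×8.314×626×ln(0.133) = -36300 J.
Q = ΔU + W = -36300 J.

-36300 J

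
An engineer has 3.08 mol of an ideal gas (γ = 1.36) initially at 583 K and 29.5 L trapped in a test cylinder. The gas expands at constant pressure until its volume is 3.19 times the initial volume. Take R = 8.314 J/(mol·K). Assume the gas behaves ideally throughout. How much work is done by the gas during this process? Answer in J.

32700 J

P₁ = nRT₁/V₁ = 3.08×8.314×583/29.5 = 506 kPa.
Isobaric: P stays 506 kPa; V/T = const ⇒ T₂ = 1860 K, V₂ = 94.1 L.
W = PΔV = 506×(94.1−29.5) kPa·L = 32700 J.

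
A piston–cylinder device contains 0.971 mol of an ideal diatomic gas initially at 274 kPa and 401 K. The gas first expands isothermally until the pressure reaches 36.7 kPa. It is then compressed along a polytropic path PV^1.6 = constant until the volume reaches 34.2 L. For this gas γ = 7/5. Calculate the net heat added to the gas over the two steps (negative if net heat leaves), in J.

8570 J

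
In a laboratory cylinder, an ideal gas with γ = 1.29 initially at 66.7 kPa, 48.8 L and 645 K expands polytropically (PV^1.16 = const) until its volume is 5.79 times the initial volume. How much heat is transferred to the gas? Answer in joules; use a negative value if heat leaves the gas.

2230 J

n = P₁V₁/(RT₁) = 66.7×48.8/(8.314×645) = 0.607 mol.
Polytropic n=1.16: T₂ = T₁(V₁/V₂)^(n−1) = 645×(0.173)^0.16 = 487 K; P₂ = P₁(V₁/V₂)^n = 8.70 kPa.
W = (P₁V₁−P₂V₂)/(n−1) = (66.7×48.8−8.70×283)/0.16 = 4980 J.
ΔU = nCvΔT = 0.607×28.7×(487−645) = -2750 J.
Q = ΔU + W = 2230 J.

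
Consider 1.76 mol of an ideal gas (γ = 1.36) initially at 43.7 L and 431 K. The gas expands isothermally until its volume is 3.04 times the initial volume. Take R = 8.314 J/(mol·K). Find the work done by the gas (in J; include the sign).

7010 J

P₁ = nRT₁/V₁ = 1.76×8.314×431/43.7 = 144 kPa.
Isothermal: T stays 431 K; PV = const ⇒ V₂ = 133 L, P₂ = 47.5 kPa.
W = nRT ln(V₂/V₁) = 1.76×8.314×431×ln(3.04) = 7010 J.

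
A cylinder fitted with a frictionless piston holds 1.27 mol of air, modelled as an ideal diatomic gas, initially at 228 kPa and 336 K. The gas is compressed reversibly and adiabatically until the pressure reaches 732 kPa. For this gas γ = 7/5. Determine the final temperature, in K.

469 K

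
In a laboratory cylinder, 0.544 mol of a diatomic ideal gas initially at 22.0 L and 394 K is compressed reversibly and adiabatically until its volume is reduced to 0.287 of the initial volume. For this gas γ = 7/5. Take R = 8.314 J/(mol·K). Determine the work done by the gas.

-2880 J

P₁ = nRT₁/V₁ = 0.544×8.314×394/22.0 = 81.0 kPa.
Adiabatic: TV^(γ−1) = const ⇒ T₂ = 394×(3.48)^0.400 = 649 K; PV^γ = const ⇒ P₂ = 465 kPa.
ΔU = nCvΔT = 0.544×20.8×(649−394) = 2880 J.
Q = 0 for an adiabatic process, so W = −ΔU = -2880 J.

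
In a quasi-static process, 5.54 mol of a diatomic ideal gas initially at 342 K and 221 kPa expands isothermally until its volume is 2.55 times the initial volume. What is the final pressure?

V₁ = nRT₁/P₁ = 5.54×8.314×342/221 = 71.3 L.
Isothermal: T stays 342 K; PV = const ⇒ V₂ = 182 L, P₂ = 86.7 kPa.

86.7 kPa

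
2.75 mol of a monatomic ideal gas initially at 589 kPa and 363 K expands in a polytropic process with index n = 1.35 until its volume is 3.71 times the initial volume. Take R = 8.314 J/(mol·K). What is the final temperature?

229 K

V₁ = nRT₁/P₁ = 2.75×8.314×363/589 = 14.1 L.
Polytropic n=1.35: T₂ = T₁(V₁/V₂)^(n−1) = 363×(0.270)^0.35 = 229 K; P₂ = P₁(V₁/V₂)^n = 100 kPa.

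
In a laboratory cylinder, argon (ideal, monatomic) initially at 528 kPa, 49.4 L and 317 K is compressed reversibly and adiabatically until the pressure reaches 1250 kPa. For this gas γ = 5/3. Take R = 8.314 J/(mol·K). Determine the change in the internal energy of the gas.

16100 J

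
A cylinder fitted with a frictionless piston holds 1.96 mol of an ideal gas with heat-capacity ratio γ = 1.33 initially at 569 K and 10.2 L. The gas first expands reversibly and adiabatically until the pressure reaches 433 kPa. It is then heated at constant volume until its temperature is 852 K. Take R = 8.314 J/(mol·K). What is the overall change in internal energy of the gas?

14000 J

P₁ = nRT₁/V₁ = 1.96×8.314×569/10.2 = 909 kPa.
Step 1 — Adiabatic: T₂/T₁ = (P₂/P₁)^((γ−1)/γ) ⇒ T₂ = 569×(0.476)^0.248 = 473 K; V₂ = 17.8 L.
ΔU = nCvΔT = 1.96×25.2×(473−569) = -4720 J.
Q = 0 for an adiabatic process, so W = −ΔU = 4720 J.
State after step 1: P = 433 kPa, V = 17.8 L, T = 473 K.
Step 2 — Isochoric: V stays 17.8 L; P/T = const ⇒ T₂ = 852 K, P₂ = 779 kPa.
W = 0 (no volume change).
ΔU = nCvΔT = 1.96×25.2×(852−473) = 18700 J.
Q = ΔU = 18700 J.
Net over both steps: W = 4720 J, Q = 18700 J, ΔU = 14000 J.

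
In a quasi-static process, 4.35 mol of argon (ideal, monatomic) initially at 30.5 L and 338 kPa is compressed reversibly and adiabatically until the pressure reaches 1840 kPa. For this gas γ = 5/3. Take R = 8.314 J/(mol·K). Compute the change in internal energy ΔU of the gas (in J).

15000 J

T₁ = P₁V₁/(nR) = 338×30.5/(4.35×8.314) = 285 K.
Adiabatic: T₂/T₁ = (P₂/P₁)^((γ−1)/γ) ⇒ T₂ = 285×(5.44)^0.400 = 561 K; V₂ = 11.0 L.
For an ideal gas ΔU = nCvΔT with Cv = (3/2)R = 12.5 J/(mol·K).
ΔU = 4.35×12.5×(561−285) = 15000 J.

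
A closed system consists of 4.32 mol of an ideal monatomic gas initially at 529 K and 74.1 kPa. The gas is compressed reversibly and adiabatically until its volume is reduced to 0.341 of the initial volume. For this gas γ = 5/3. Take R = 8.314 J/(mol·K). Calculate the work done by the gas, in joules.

-29900 J

V₁ = nRT₁/P₁ = 4.32×8.314×529/74.1 = 256 L.
Adiabatic: TV^(γ−1) = const ⇒ T₂ = 529×(2.93)^0.667 = 1080 K; PV^γ = const ⇒ P₂ = 445 kPa.
ΔU = nCvΔT = 4.32×12.5×(1080−529) = 29900 J.
Q = 0 for an adiabatic process, so W = −ΔU = -29900 J.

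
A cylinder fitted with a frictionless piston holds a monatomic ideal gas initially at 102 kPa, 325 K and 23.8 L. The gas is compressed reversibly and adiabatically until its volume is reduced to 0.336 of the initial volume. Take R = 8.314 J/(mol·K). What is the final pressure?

628 kPa

Adiabatic: TV^(γ−1) = const ⇒ T₂ = 325×(2.98)^0.667 = 672 K; PV^γ = const ⇒ P₂ = 628 kPa.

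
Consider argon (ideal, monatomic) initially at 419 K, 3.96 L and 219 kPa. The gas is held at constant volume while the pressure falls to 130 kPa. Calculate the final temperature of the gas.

Isochoric: V stays 3.96 L; P/T = const ⇒ T₂ = 249 K, P₂ = 130 kPa.

249 K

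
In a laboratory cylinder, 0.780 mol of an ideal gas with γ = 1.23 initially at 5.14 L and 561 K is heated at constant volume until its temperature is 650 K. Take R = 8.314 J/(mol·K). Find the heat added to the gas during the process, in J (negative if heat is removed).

P₁ = nRT₁/V₁ = 0.780×8.314×561/5.14 = 708 kPa.
Isochoric: V stays 5.14 L; P/T = const ⇒ T₂ = 650 K, P₂ = 820 kPa.
W = 0 (no volume change).
ΔU = nCvΔT = 0.780×36.1×(650−561) = 2510 J.
Q = ΔU = 2510 J.

2510 J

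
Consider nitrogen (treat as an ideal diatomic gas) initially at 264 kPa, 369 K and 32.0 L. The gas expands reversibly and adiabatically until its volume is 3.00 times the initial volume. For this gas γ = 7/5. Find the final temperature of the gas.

Adiabatic: TV^(γ−1) = const ⇒ T₂ = 369×(0.333)^0.400 = 238 K; PV^γ = const ⇒ P₂ = 56.7 kPa.

238 K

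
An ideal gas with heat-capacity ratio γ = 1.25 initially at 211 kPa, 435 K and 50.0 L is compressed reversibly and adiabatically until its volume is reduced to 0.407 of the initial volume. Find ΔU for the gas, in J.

10600 J

n = P₁V₁/(RT₁) = 211×50.0/(8.314×435) = 2.92 mol.
Adiabatic: TV^(γ−1) = const ⇒ T₂ = 435×(2.46)^0.250 = 545 K; PV^γ = const ⇒ P₂ = 649 kPa.
For an ideal gas ΔU = nCvΔT with Cv = R/(γ−1) = 33.3 J/(mol·K).
ΔU = 2.92×33.3×(545−435) = 10600 J.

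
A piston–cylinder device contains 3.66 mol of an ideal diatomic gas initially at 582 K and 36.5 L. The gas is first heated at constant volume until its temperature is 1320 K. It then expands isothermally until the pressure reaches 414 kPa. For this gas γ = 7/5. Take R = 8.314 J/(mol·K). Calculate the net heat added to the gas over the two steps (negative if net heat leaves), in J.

95400 J

P₁ = nRT₁/V₁ = 3.66×8.314×582/36.5 = 485 kPa.
Step 1 — Isochoric: V stays 36.5 L; P/T = const ⇒ T₂ = 1320 K, P₂ = 1100 kPa.
W = 0 (no volume change).
ΔU = nCvΔT = 3.66×20.8×(1320−582) = 56100 J.
Q = ΔU = 56100 J.
State after step 1: P = 1100 kPa, V = 36.5 L, T = 1320 K.
Step 2 — Isothermal: T stays 1320 K; PV = const ⇒ V₂ = 97.0 L, P₂ = 414 kPa.
ΔU = 0 (ideal gas, T constant).
W = nRT ln(V₂/V₁) = 3.66×8.314×1320×ln(2.66) = 39300 J.
Q = ΔU + W = 39300 J.
Net over both steps: W = 39300 J, Q = 95400 J, ΔU = 56100 J.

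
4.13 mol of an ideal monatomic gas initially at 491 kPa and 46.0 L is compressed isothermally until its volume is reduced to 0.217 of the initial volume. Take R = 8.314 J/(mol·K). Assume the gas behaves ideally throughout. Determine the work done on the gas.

34500 J

T₁ = P₁V₁/(nR) = 491×46.0/(4.13×8.314) = 658 K.
Isothermal: T stays 658 K; PV = const ⇒ V₂ = 9.98 L, P₂ = 2260 kPa.
W = nRT ln(V₂/V₁) = 4.13×8.314×658×ln(0.217) = -34500 J.
Work done on the gas = −W_by = 34500 J.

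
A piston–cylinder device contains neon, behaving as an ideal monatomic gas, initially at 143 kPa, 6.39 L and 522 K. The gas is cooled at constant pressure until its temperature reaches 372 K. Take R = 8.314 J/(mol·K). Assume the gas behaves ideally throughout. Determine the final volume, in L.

4.55 L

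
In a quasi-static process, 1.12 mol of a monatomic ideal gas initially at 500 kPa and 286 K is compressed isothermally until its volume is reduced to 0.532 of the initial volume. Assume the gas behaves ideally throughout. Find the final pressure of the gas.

940 kPa

V₁ = nRT₁/P₁ = 1.12×8.314×286/500 = 5.33 L.
Isothermal: T stays 286 K; PV = const ⇒ V₂ = 2.83 L, P₂ = 940 kPa.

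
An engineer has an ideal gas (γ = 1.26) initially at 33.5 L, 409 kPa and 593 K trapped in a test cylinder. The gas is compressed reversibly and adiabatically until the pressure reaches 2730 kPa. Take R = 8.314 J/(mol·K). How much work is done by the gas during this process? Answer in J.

-25300 J

n = P₁V₁/(RT₁) = 409×33.5/(8.314×593) = 2.78 mol.
Adiabatic: T₂/T₁ = (P₂/P₁)^((γ−1)/γ) ⇒ T₂ = 593×(6.67)^0.206 = 877 K; V₂ = 7.43 L.
ΔU = nCvΔT = 2.78×32.0×(877−593) = 25300 J.
Q = 0 for an adiabatic process, so W = −ΔU = -25300 J.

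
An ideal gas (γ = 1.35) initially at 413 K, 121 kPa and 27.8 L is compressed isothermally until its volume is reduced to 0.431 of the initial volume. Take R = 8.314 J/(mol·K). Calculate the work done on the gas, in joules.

n = P₁V₁/(RT₁) = 121×27.8/(8.314×413) = 0.980 mol.
Isothermal: T stays 413 K; PV = const ⇒ V₂ = 12.0 L, P₂ = 281 kPa.
W = nRT ln(V₂/V₁) = 0.980×8.314×413×ln(0.431) = -2830 J.
Work done on the gas = −W_by = 2830 J.

2830 J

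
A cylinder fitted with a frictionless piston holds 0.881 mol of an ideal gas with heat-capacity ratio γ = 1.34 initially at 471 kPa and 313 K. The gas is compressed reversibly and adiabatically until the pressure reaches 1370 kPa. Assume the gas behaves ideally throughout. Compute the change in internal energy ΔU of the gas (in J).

V₁ = nRT₁/P₁ = 0.881×8.314×313/471 = 4.87 L.
Adiabatic: T₂/T₁ = (P₂/P₁)^((γ−1)/γ) ⇒ T₂ = 313×(2.91)^0.254 = 410 K; V₂ = 2.19 L.
For an ideal gas ΔU = nCvΔT with Cv = R/(γ−1) = 24.5 J/(mol·K).
ΔU = 0.881×24.5×(410−313) = 2100 J.

2100 J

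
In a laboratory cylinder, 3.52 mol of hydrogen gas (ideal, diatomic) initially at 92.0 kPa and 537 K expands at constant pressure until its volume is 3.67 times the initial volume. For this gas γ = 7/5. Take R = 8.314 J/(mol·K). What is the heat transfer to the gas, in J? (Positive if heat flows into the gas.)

V₁ = nRT₁/P₁ = 3.52×8.314×537/92.0 = 171 L.
Isobaric: P stays 92.0 kPa; V/T = const ⇒ T₂ = 1970 K, V₂ = 627 L.
W = PΔV = 92.0×(627−171) kPa·L = 42000 J.
ΔU = nCvΔT = 3.52×20.8×(1970−537) = 105000 J.
Q = ΔU + W = nCpΔT = 147000 J.

147000 J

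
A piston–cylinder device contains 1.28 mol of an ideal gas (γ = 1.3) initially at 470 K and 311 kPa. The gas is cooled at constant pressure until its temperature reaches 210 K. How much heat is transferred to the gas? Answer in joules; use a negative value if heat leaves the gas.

V₁ = nRT₁/P₁ = 1.28×8.314×470/311 = 16.1 L.
Isobaric: P stays 311 kPa; V/T = const ⇒ T₂ = 210 K, V₂ = 7.19 L.
W = PΔV = 311×(7.19−16.1) kPa·L = -2770 J.
ΔU = nCvΔT = 1.28×27.7×(210−470) = -9220 J.
Q = ΔU + W = nCpΔT = -12000 J.

-12000 J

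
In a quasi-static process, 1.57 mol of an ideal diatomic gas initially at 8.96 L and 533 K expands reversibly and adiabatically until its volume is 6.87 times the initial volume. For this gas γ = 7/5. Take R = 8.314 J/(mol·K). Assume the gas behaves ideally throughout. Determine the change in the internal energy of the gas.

-9350 J

P₁ = nRT₁/V₁ = 1.57×8.314×533/8.96 = 776 kPa.
Adiabatic: TV^(γ−1) = const ⇒ T₂ = 533×(0.146)^0.400 = 247 K; PV^γ = const ⇒ P₂ = 52.3 kPa.
For an ideal gas ΔU = nCvΔT with Cv = (5/2)R = 20.8 J/(mol·K).
ΔU = 1.57×20.8×(247−533) = -9350 J.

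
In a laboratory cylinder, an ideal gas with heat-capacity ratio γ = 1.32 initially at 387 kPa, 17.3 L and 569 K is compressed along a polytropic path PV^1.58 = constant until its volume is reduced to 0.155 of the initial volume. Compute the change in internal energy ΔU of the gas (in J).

40800 J

n = P₁V₁/(RT₁) = 387×17.3/(8.314×569) = 1.42 mol.
Polytropic n=1.58: T₂ = T₁(V₁/V₂)^(n−1) = 569×(6.45)^0.58 = 1680 K; P₂ = P₁(V₁/V₂)^n = 7360 kPa.
For an ideal gas ΔU = nCvΔT with Cv = R/(γ−1) = 26.0 J/(mol·K).
ΔU = 1.42×26.0×(1680−569) = 40800 J.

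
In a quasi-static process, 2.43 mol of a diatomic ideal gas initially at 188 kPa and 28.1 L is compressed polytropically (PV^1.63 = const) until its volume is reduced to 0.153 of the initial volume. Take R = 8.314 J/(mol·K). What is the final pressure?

4010 kPa

T₁ = P₁V₁/(nR) = 188×28.1/(2.43×8.314) = 261 K.
Polytropic n=1.63: T₂ = T₁(V₁/V₂)^(n−1) = 261×(6.54)^0.63 = 853 K; P₂ = P₁(V₁/V₂)^n = 4010 kPa.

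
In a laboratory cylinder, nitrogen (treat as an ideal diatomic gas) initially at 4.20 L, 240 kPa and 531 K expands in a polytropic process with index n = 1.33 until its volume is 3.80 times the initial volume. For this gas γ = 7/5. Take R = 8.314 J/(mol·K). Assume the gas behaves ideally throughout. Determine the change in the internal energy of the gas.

n = P₁V₁/(RT₁) = 240×4.20/(8.314×531) = 0.228 mol.
Polytropic n=1.33: T₂ = T₁(V₁/V₂)^(n−1) = 531×(0.263)^0.33 = 342 K; P₂ = P₁(V₁/V₂)^n = 40.7 kPa.
For an ideal gas ΔU = nCvΔT with Cv = (5/2)R = 20.8 J/(mol·K).
ΔU = 0.228×20.8×(342−531) = -898 J.

-898 J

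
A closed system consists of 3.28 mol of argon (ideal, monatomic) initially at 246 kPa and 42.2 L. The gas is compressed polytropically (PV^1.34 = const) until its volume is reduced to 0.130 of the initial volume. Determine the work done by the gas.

T₁ = P₁V₁/(nR) = 246×42.2/(3.28×8.314) = 381 K.
Polytropic n=1.34: T₂ = T₁(V₁/V₂)^(n−1) = 381×(7.69)^0.34 = 762 K; P₂ = P₁(V₁/V₂)^n = 3790 kPa.
W = (P₁V₁−P₂V₂)/(n−1) = (246×42.2−3790×5.49)/0.34 = -30600 J.

-30600 J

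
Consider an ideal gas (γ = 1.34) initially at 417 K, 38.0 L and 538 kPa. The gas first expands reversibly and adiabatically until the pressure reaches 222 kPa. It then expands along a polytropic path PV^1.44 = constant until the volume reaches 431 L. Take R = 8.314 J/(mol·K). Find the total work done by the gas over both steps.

n = P₁V₁/(RT₁) = 538×38.0/(8.314×417) = 5.90 mol.
Step 1 — Adiabatic: T₂/T₁ = (P₂/P₁)^((γ−1)/γ) ⇒ T₂ = 417×(0.413)^0.254 = 333 K; V₂ = 73.6 L.
ΔU = nCvΔT = 5.90×24.5×(333−417) = -12100 J.
Q = 0 for an adiabatic process, so W = −ΔU = 12100 J.
State after step 1: P = 222 kPa, V = 73.6 L, T = 333 K.
Step 2 — Polytropic n=1.44: T₂ = T₁(V₁/V₂)^(n−1) = 333×(0.171)^0.44 = 153 K; P₂ = P₁(V₁/V₂)^n = 17.4 kPa.
W = (P₁V₁−P₂V₂)/(n−1) = (222×73.6−17.4×431)/0.44 = 20100 J.
ΔU = nCvΔT = 5.90×24.5×(153−333) = -26000 J.
Q = ΔU + W = -5900 J.
Net over both steps: W = 32200 J, Q = -5900 J, ΔU = -38100 J.

32200 J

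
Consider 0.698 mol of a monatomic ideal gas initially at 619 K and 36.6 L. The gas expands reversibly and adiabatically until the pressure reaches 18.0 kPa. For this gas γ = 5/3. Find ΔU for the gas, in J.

P₁ = nRT₁/V₁ = 0.698×8.314×619/36.6 = 98.1 kPa.
Adiabatic: T₂/T₁ = (P₂/P₁)^((γ−1)/γ) ⇒ T₂ = 619×(0.183)^0.400 = 314 K; V₂ = 101 L.
For an ideal gas ΔU = nCvΔT with Cv = (3/2)R = 12.5 J/(mol·K).
ΔU = 0.698×12.5×(314−619) = -2650 J.

-2650 J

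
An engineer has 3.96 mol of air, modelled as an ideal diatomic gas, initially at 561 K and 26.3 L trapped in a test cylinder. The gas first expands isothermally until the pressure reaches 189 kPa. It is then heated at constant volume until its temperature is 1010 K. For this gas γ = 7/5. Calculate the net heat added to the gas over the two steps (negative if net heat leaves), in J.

61200 J

P₁ = nRT₁/V₁ = 3.96×8.314×561/26.3 = 702 kPa.
Step 1 — Isothermal: T stays 561 K; PV = const ⇒ V₂ = 97.7 L, P₂ = 189 kPa.
ΔU = 0 (ideal gas, T constant).
W = nRT ln(V₂/V₁) = 3.96×8.314×561×ln(3.72) = 24200 J.
Q = ΔU + W = 24200 J.
State after step 1: P = 189 kPa, V = 97.7 L, T = 561 K.
Step 2 — Isochoric: V stays 97.7 L; P/T = const ⇒ T₂ = 1010 K, P₂ = 340 kPa.
W = 0 (no volume change).
ΔU = nCvΔT = 3.96×20.8×(1010−561) = 37000 J.
Q = ΔU = 37000 J.
Net over both steps: W = 24200 J, Q = 61200 J, ΔU = 37000 J.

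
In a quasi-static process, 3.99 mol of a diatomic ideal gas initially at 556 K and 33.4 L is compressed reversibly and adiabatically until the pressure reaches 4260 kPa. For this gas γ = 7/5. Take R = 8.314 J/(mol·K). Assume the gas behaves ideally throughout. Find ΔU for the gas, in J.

P₁ = nRT₁/V₁ = 3.99×8.314×556/33.4 = 552 kPa.
Adiabatic: T₂/T₁ = (P₂/P₁)^((γ−1)/γ) ⇒ T₂ = 556×(7.71)^0.286 = 997 K; V₂ = 7.76 L.
For an ideal gas ΔU = nCvΔT with Cv = (5/2)R = 20.8 J/(mol·K).
ΔU = 3.99×20.8×(997−556) = 36600 J.

36600 J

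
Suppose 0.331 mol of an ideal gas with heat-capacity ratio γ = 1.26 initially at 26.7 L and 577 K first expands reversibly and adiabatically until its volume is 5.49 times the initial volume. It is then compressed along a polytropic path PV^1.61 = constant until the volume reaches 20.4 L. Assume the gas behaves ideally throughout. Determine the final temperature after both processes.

1230 K

P₁ = nRT₁/V₁ = 0.331×8.314×577/26.7 = 59.5 kPa.
Step 1 — Adiabatic: TV^(γ−1) = const ⇒ T₂ = 577×(0.182)^0.260 = 371 K; PV^γ = const ⇒ P₂ = 6.96 kPa.
ΔU = nCvΔT = 0.331×32.0×(371−577) = -2180 J.
Q = 0 for an adiabatic process, so W = −ΔU = 2180 J.
State after step 1: P = 6.96 kPa, V = 147 L, T = 371 K.
Step 2 — Polytropic n=1.61: T₂ = T₁(V₁/V₂)^(n−1) = 371×(7.19)^0.61 = 1230 K; P₂ = P₁(V₁/V₂)^n = 166 kPa.
W = (P₁V₁−P₂V₂)/(n−1) = (6.96×147−166×20.4)/0.61 = -3900 J.
ΔU = nCvΔT = 0.331×32.0×(1230−371) = 9140 J.
Q = ΔU + W = 5240 J.
Net over both steps: W = -1710 J, Q = 5240 J, ΔU = 6950 J.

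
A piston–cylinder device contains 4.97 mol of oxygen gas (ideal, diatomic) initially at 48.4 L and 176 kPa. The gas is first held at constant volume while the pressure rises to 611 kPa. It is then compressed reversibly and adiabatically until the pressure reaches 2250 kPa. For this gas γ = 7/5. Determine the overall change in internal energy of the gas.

T₁ = P₁V₁/(nR) = 176×48.4/(4.97×8.314) = 206 K.
Step 1 — Isochoric: V stays 48.4 L; P/T = const ⇒ T₂ = 716 K, P₂ = 611 kPa.
W = 0 (no volume change).
ΔU = nCvΔT = 4.97×20.8×(716−206) = 52600 J.
Q = ΔU = 52600 J.
State after step 1: P = 611 kPa, V = 48.4 L, T = 716 K.
Step 2 — Adiabatic: T₂/T₁ = (P₂/P₁)^((γ−1)/γ) ⇒ T₂ = 716×(3.68)^0.286 = 1040 K; V₂ = 19.1 L.
ΔU = nCvΔT = 4.97×20.8×(1040−716) = 33400 J.
Q = 0 for an adiabatic process, so W = −ΔU = -33400 J.
Net over both steps: W = -33400 J, Q = 52600 J, ΔU = 86000 J.

86000 J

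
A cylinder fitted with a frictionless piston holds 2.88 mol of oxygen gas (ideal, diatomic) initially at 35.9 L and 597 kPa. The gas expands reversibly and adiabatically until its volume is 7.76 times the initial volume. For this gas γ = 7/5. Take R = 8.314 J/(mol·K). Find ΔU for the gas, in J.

T₁ = P₁V₁/(nR) = 597×35.9/(2.88×8.314) = 895 K.
Adiabatic: TV^(γ−1) = const ⇒ T₂ = 895×(0.129)^0.400 = 394 K; PV^γ = const ⇒ P₂ = 33.9 kPa.
For an ideal gas ΔU = nCvΔT with Cv = (5/2)R = 20.8 J/(mol·K).
ΔU = 2.88×20.8×(394−895) = -30000 J.

-30000 J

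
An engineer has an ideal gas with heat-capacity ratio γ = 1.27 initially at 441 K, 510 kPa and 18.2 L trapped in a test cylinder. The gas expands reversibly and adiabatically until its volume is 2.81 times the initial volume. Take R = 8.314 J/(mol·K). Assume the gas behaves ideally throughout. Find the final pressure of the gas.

137 kPa

Adiabatic: TV^(γ−1) = const ⇒ T₂ = 441×(0.356)^0.270 = 334 K; PV^γ = const ⇒ P₂ = 137 kPa.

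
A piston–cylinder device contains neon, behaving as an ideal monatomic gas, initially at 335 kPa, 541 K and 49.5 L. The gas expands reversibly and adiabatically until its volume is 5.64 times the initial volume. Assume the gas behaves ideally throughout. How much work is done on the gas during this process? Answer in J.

n = P₁V₁/(RT₁) = 335×49.5/(8.314×541) = 3.69 mol.
Adiabatic: TV^(γ−1) = const ⇒ T₂ = 541×(0.177)^0.667 = 171 K; PV^γ = const ⇒ P₂ = 18.7 kPa.
ΔU = nCvΔT = 3.69×12.5×(171−541) = -17000 J.
Q = 0 for an adiabatic process, so W = −ΔU = 17000 J.
Work done on the gas = −W_by = -17000 J.

-17000 J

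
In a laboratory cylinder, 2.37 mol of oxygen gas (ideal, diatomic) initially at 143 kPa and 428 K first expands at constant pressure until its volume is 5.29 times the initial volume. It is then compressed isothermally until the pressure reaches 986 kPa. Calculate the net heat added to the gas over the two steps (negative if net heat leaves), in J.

V₁ = nRT₁/P₁ = 2.37×8.314×428/143 = 59.0 L.
Step 1 — Isobaric: P stays 143 kPa; V/T = const ⇒ T₂ = 2260 K, V₂ = 312 L.
W = PΔV = 143×(312−59.0) kPa·L = 36200 J.
ΔU = nCvΔT = 2.37×20.8×(2260−428) = 90400 J.
Q = ΔU + W = nCpΔT = 127000 J.
State after step 1: P = 143 kPa, V = 312 L, T = 2260 K.
Step 2 — Isothermal: T stays 2260 K; PV = const ⇒ V₂ = 45.2 L, P₂ = 986 kPa.
ΔU = 0 (ideal gas, T constant).
W = nRT ln(V₂/V₁) = 2.37×8.314×2260×ln(0.145) = -86100 J.
Q = ΔU + W = -86100 J.
Net over both steps: W = -50000 J, Q = 40500 J, ΔU = 90400 J.

40500 J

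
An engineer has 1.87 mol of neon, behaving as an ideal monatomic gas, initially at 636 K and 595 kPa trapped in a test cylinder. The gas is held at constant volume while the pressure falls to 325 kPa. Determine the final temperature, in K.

347 K

V₁ = nRT₁/P₁ = 1.87×8.314×636/595 = 16.6 L.
Isochoric: V stays 16.6 L; P/T = const ⇒ T₂ = 347 K, P₂ = 325 kPa.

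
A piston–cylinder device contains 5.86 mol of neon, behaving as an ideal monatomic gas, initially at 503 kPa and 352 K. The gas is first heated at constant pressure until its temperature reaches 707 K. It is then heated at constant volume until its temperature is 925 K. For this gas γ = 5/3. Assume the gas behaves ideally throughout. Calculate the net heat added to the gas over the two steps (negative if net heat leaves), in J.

59200 J

V₁ = nRT₁/P₁ = 5.86×8.314×352/503 = 34.1 L.
Step 1 — Isobaric: P stays 503 kPa; V/T = const ⇒ T₂ = 707 K, V₂ = 68.5 L.
W = PΔV = 503×(68.5−34.1) kPa·L = 17300 J.
ΔU = nCvΔT = 5.86×12.5×(707−352) = 25900 J.
Q = ΔU + W = nCpΔT = 43200 J.
State after step 1: P = 503 kPa, V = 68.5 L, T = 707 K.
Step 2 — Isochoric: V stays 68.5 L; P/T = const ⇒ T₂ = 925 K, P₂ = 658 kPa.
W = 0 (no volume change).
ΔU = nCvΔT = 5.86×12.5×(925−707) = 15900 J.
Q = ΔU = 15900 J.
Net over both steps: W = 17300 J, Q = 59200 J, ΔU = 41900 J.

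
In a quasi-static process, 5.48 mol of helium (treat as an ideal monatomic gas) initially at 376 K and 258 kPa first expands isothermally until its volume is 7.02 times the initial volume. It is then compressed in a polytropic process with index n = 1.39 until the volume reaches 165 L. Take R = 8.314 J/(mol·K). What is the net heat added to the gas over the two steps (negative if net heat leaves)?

V₁ = nRT₁/P₁ = 5.48×8.314×376/258 = 66.4 L.
Step 1 — Isothermal: T stays 376 K; PV = const ⇒ V₂ = 466 L, P₂ = 36.8 kPa.
ΔU = 0 (ideal gas, T constant).
W = nRT ln(V₂/V₁) = 5.48×8.314×376×ln(7.02) = 33400 J.
Q = ΔU + W = 33400 J.
State after step 1: P = 36.8 kPa, V = 466 L, T = 376 K.
Step 2 — Polytropic n=1.39: T₂ = T₁(V₁/V₂)^(n−1) = 376×(2.82)^0.39 = 564 K; P₂ = P₁(V₁/V₂)^n = 156 kPa.
W = (P₁V₁−P₂V₂)/(n−1) = (36.8×466−156×165)/0.39 = -21900 J.
ΔU = nCvΔT = 5.48×12.5×(564−376) = 12800 J.
Q = ΔU + W = -9100 J.
Net over both steps: W = 11500 J, Q = 24300 J, ΔU = 12800 J.

24300 J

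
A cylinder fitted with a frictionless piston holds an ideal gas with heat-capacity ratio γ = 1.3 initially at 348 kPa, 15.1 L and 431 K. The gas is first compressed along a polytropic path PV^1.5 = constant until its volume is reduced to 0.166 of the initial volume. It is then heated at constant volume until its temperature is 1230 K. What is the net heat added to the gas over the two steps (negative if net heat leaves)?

n = P₁V₁/(RT₁) = 348×15.1/(8.314×431) = 1.47 mol.
Step 1 — Polytropic n=1.5: T₂ = T₁(V₁/V₂)^(n−1) = 431×(6.02)^0.50 = 1060 K; P₂ = P₁(V₁/V₂)^n = 5150 kPa.
W = (P₁V₁−P₂V₂)/(n−1) = (348×15.1−5150×2.51)/0.50 = -15300 J.
ΔU = nCvΔT = 1.47×27.7×(1060−431) = 25500 J.
Q = ΔU + W = 10200 J.
State after step 1: P = 5150 kPa, V = 2.51 L, T = 1060 K.
Step 2 — Isochoric: V stays 2.51 L; P/T = const ⇒ T₂ = 1230 K, P₂ = 5980 kPa.
W = 0 (no volume change).
ΔU = nCvΔT = 1.47×27.7×(1230−1060) = 7000 J.
Q = ΔU = 7000 J.
Net over both steps: W = -15300 J, Q = 17200 J, ΔU = 32500 J.

17200 J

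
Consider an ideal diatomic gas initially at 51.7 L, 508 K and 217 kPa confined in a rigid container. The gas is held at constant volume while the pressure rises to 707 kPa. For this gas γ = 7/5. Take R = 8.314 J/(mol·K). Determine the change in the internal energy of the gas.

n = P₁V₁/(RT₁) = 217×51.7/(8.314×508) = 2.66 mol.
Isochoric: V stays 51.7 L; P/T = const ⇒ T₂ = 1660 K, P₂ = 707 kPa.
For an ideal gas ΔU = nCvΔT with Cv = (5/2)R = 20.8 J/(mol·K).
ΔU = 2.66×20.8×(1660−508) = 63300 J.

63300 J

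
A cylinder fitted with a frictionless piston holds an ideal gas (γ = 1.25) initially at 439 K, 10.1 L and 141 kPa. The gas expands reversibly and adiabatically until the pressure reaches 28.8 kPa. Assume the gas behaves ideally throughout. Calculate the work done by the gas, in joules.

1550 J

n = P₁V₁/(RT₁) = 141×10.1/(8.314×439) = 0.390 mol.
Adiabatic: T₂/T₁ = (P₂/P₁)^((γ−1)/γ) ⇒ T₂ = 439×(0.204)^0.200 = 320 K; V₂ = 36.0 L.
ΔU = nCvΔT = 0.390×33.3×(320−439) = -1550 J.
Q = 0 for an adiabatic process, so W = −ΔU = 1550 J.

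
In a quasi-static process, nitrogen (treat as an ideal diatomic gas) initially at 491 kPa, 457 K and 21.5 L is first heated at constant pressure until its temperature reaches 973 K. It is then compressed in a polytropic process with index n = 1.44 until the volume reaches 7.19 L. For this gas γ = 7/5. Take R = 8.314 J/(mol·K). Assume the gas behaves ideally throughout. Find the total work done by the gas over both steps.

n = P₁V₁/(RT₁) = 491×21.5/(8.314×457) = 2.78 mol.
Step 1 — Isobaric: P stays 491 kPa; V/T = const ⇒ T₂ = 973 K, V₂ = 45.8 L.
W = PΔV = 491×(45.8−21.5) kPa·L = 11900 J.
ΔU = nCvΔT = 2.78×20.8×(973−457) = 29800 J.
Q = ΔU + W = nCpΔT = 41700 J.
State after step 1: P = 491 kPa, V = 45.8 L, T = 973 K.
Step 2 — Polytropic n=1.44: T₂ = T₁(V₁/V₂)^(n−1) = 973×(6.37)^0.44 = 2200 K; P₂ = P₁(V₁/V₂)^n = 7060 kPa.
W = (P₁V₁−P₂V₂)/(n−1) = (491×45.8−7060×7.19)/0.44 = -64300 J.
ΔU = nCvΔT = 2.78×20.8×(2200−973) = 70700 J.
Q = ΔU + W = 6430 J.
Net over both steps: W = -52300 J, Q = 48100 J, ΔU = 100000 J.

-52300 J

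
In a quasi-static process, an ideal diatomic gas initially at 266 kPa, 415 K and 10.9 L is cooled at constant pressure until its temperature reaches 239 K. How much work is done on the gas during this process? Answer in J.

1230 J

n = P₁V₁/(RT₁) = 266×10.9/(8.314×415) = 0.840 mol.
Isobaric: P stays 266 kPa; V/T = const ⇒ T₂ = 239 K, V₂ = 6.28 L.
W = PΔV = 266×(6.28−10.9) kPa·L = -1230 J.
Work done on the gas = −W_by = 1230 J.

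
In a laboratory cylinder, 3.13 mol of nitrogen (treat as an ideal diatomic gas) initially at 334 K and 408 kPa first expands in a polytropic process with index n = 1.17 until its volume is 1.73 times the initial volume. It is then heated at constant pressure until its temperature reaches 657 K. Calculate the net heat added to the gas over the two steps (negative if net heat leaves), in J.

34700 J

V₁ = nRT₁/P₁ = 3.13×8.314×334/408 = 21.3 L.
Step 1 — Polytropic n=1.17: T₂ = T₁(V₁/V₂)^(n−1) = 334×(0.578)^0.17 = 304 K; P₂ = P₁(V₁/V₂)^n = 215 kPa.
W = (P₁V₁−P₂V₂)/(n−1) = (408×21.3−215×36.9)/0.17 = 4550 J.
ΔU = nCvΔT = 3.13×20.8×(304−334) = -1930 J.
Q = ΔU + W = 2620 J.
State after step 1: P = 215 kPa, V = 36.9 L, T = 304 K.
Step 2 — Isobaric: P stays 215 kPa; V/T = const ⇒ T₂ = 657 K, V₂ = 79.6 L.
W = PΔV = 215×(79.6−36.9) kPa·L = 9180 J.
ΔU = nCvΔT = 3.13×20.8×(657−304) = 22900 J.
Q = ΔU + W = nCpΔT = 32100 J.
Net over both steps: W = 13700 J, Q = 34700 J, ΔU = 21000 J.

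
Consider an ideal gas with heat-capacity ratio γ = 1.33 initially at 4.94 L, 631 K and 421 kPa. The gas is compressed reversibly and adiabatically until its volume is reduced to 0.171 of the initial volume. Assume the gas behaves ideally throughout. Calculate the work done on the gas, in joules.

4990 J

n = P₁V₁/(RT₁) = 421×4.94/(8.314×631) = 0.396 mol.
Adiabatic: TV^(γ−1) = const ⇒ T₂ = 631×(5.85)^0.330 = 1130 K; PV^γ = const ⇒ P₂ = 4410 kPa.
ΔU = nCvΔT = 0.396×25.2×(1130−631) = 4990 J.
Q = 0 for an adiabatic process, so W = −ΔU = -4990 J.
Work done on the gas = −W_by = 4990 J.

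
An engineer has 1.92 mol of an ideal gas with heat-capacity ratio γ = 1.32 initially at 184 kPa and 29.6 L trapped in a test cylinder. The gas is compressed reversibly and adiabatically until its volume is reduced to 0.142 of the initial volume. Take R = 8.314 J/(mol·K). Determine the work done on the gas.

T₁ = P₁V₁/(nR) = 184×29.6/(1.92×8.314) = 341 K.
Adiabatic: TV^(γ−1) = const ⇒ T₂ = 341×(7.04)^0.320 = 637 K; PV^γ = const ⇒ P₂ = 2420 kPa.
ΔU = nCvΔT = 1.92×26.0×(637−341) = 14800 J.
Q = 0 for an adiabatic process, so W = −ΔU = -14800 J.
Work done on the gas = −W_by = 14800 J.

14800 J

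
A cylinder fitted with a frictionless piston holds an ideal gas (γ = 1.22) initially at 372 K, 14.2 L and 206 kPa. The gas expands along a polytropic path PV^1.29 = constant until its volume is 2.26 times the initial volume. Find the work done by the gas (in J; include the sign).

2120 J

n = P₁V₁/(RT₁) = 206×14.2/(8.314×372) = 0.946 mol.
Polytropic n=1.29: T₂ = T₁(V₁/V₂)^(n−1) = 372×(0.442)^0.29 = 294 K; P₂ = P₁(V₁/V₂)^n = 72.0 kPa.
W = (P₁V₁−P₂V₂)/(n−1) = (206×14.2−72.0×32.1)/0.29 = 2120 J.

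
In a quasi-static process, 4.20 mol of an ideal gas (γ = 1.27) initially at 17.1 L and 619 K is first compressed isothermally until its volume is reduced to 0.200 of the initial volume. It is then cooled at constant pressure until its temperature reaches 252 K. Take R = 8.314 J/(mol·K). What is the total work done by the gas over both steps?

-47600 J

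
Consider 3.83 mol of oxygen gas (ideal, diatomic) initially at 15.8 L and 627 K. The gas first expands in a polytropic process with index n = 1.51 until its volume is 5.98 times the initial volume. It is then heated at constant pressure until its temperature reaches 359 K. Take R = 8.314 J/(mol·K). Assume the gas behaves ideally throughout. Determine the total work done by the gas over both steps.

P₁ = nRT₁/V₁ = 3.83×8.314×627/15.8 = 1260 kPa.
Step 1 — Polytropic n=1.51: T₂ = T₁(V₁/V₂)^(n−1) = 627×(0.167)^0.51 = 252 K; P₂ = P₁(V₁/V₂)^n = 84.9 kPa.
W = (P₁V₁−P₂V₂)/(n−1) = (1260×15.8−84.9×94.5)/0.51 = 23400 J.
ΔU = nCvΔT = 3.83×20.8×(252−627) = -29900 J.
Q = ΔU + W = -6440 J.
State after step 1: P = 84.9 kPa, V = 94.5 L, T = 252 K.
Step 2 — Isobaric: P stays 84.9 kPa; V/T = const ⇒ T₂ = 359 K, V₂ = 135 L.
W = PΔV = 84.9×(135−94.5) kPa·L = 3410 J.
ΔU = nCvΔT = 3.83×20.8×(359−252) = 8530 J.
Q = ΔU + W = nCpΔT = 11900 J.
Net over both steps: W = 26800 J, Q = 5500 J, ΔU = -21300 J.

26800 J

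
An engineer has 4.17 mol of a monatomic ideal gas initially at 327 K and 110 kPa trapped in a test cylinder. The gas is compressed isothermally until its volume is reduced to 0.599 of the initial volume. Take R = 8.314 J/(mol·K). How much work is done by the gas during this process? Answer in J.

V₁ = nRT₁/P₁ = 4.17×8.314×327/110 = 103 L.
Isothermal: T stays 327 K; PV = const ⇒ V₂ = 61.7 L, P₂ = 184 kPa.
W = nRT ln(V₂/V₁) = 4.17×8.314×327×ln(0.599) = -5810 J.

-5810 J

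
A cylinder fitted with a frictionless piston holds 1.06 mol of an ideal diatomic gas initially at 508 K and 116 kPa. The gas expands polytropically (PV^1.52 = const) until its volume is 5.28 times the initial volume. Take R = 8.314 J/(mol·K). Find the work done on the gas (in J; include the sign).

-4990 J

V₁ = nRT₁/P₁ = 1.06×8.314×508/116 = 38.6 L.
Polytropic n=1.52: T₂ = T₁(V₁/V₂)^(n−1) = 508×(0.189)^0.52 = 214 K; P₂ = P₁(V₁/V₂)^n = 9.25 kPa.
W = (P₁V₁−P₂V₂)/(n−1) = (116×38.6−9.25×204)/0.52 = 4990 J.
Work done on the gas = −W_by = -4990 J.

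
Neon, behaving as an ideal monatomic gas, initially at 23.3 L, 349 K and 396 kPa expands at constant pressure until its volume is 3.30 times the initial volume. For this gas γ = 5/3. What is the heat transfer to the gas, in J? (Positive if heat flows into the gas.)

n = P₁V₁/(RT₁) = 396×23.3/(8.314×349) = 3.18 mol.
Isobaric: P stays 396 kPa; V/T = const ⇒ T₂ = 1150 K, V₂ = 76.9 L.
W = PΔV = 396×(76.9−23.3) kPa·L = 21200 J.
ΔU = nCvΔT = 3.18×12.5×(1150−349) = 31800 J.
Q = ΔU + W = nCpΔT = 53100 J.

53100 J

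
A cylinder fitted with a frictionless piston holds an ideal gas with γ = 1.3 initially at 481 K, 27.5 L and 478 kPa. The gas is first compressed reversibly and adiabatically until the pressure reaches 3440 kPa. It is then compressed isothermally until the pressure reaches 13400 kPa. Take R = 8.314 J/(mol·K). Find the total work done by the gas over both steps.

-53500 J

n = P₁V₁/(RT₁) = 478×27.5/(8.314×481) = 3.29 mol.
Step 1 — Adiabatic: T₂/T₁ = (P₂/P₁)^((γ−1)/γ) ⇒ T₂ = 481×(7.20)^0.231 = 758 K; V₂ = 6.03 L.
ΔU = nCvΔT = 3.29×27.7×(758−481) = 25300 J.
Q = 0 for an adiabatic process, so W = −ΔU = -25300 J.
State after step 1: P = 3440 kPa, V = 6.03 L, T = 758 K.
Step 2 — Isothermal: T stays 758 K; PV = const ⇒ V₂ = 1.55 L, P₂ = 13400 kPa.
ΔU = 0 (ideal gas, T constant).
W = nRT ln(V₂/V₁) = 3.29×8.314×758×ln(0.257) = -28200 J.
Q = ΔU + W = -28200 J.
Net over both steps: W = -53500 J, Q = -28200 J, ΔU = 25300 J.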